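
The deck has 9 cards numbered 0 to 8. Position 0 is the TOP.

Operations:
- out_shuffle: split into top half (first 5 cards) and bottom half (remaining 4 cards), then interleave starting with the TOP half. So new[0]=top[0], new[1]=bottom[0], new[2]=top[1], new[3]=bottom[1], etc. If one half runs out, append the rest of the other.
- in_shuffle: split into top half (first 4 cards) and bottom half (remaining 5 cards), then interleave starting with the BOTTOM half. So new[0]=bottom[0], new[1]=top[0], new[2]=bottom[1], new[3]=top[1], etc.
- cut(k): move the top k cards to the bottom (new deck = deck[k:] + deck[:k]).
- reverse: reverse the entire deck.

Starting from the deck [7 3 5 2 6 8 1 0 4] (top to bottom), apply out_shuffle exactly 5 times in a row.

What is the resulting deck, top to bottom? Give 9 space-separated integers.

Answer: 7 5 6 1 4 3 2 8 0

Derivation:
After op 1 (out_shuffle): [7 8 3 1 5 0 2 4 6]
After op 2 (out_shuffle): [7 0 8 2 3 4 1 6 5]
After op 3 (out_shuffle): [7 4 0 1 8 6 2 5 3]
After op 4 (out_shuffle): [7 6 4 2 0 5 1 3 8]
After op 5 (out_shuffle): [7 5 6 1 4 3 2 8 0]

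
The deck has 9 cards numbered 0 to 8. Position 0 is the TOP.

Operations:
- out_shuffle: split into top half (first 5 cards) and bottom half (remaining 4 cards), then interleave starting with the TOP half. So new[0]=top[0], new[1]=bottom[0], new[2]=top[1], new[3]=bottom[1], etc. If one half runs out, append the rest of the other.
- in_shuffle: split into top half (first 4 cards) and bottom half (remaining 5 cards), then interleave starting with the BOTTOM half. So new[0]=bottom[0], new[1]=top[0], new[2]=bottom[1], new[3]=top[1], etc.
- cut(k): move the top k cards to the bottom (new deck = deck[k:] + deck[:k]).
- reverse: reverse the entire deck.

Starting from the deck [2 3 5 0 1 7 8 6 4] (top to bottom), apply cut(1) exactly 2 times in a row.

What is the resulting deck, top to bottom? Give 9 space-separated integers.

Answer: 5 0 1 7 8 6 4 2 3

Derivation:
After op 1 (cut(1)): [3 5 0 1 7 8 6 4 2]
After op 2 (cut(1)): [5 0 1 7 8 6 4 2 3]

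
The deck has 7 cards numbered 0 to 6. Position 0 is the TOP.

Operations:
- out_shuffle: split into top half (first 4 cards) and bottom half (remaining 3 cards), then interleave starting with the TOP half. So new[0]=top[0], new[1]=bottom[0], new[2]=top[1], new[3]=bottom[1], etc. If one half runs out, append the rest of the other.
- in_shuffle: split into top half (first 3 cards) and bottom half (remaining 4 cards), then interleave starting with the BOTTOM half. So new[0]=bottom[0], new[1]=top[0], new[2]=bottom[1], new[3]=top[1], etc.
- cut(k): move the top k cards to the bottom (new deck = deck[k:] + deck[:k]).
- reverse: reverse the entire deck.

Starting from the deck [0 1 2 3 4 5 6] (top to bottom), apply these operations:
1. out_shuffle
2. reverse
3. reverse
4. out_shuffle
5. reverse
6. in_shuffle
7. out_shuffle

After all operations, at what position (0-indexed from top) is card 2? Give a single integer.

After op 1 (out_shuffle): [0 4 1 5 2 6 3]
After op 2 (reverse): [3 6 2 5 1 4 0]
After op 3 (reverse): [0 4 1 5 2 6 3]
After op 4 (out_shuffle): [0 2 4 6 1 3 5]
After op 5 (reverse): [5 3 1 6 4 2 0]
After op 6 (in_shuffle): [6 5 4 3 2 1 0]
After op 7 (out_shuffle): [6 2 5 1 4 0 3]
Card 2 is at position 1.

Answer: 1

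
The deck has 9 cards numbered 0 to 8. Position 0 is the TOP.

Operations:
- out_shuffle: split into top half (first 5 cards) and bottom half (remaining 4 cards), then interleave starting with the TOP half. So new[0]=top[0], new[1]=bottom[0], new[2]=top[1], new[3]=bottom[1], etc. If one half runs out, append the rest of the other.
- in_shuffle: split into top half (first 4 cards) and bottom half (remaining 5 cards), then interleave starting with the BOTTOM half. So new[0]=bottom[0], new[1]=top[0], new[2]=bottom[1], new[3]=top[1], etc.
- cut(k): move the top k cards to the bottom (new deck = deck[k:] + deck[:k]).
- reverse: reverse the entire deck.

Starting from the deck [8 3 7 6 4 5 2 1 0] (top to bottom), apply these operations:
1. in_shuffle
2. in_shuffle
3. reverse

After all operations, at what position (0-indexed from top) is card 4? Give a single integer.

Answer: 7

Derivation:
After op 1 (in_shuffle): [4 8 5 3 2 7 1 6 0]
After op 2 (in_shuffle): [2 4 7 8 1 5 6 3 0]
After op 3 (reverse): [0 3 6 5 1 8 7 4 2]
Card 4 is at position 7.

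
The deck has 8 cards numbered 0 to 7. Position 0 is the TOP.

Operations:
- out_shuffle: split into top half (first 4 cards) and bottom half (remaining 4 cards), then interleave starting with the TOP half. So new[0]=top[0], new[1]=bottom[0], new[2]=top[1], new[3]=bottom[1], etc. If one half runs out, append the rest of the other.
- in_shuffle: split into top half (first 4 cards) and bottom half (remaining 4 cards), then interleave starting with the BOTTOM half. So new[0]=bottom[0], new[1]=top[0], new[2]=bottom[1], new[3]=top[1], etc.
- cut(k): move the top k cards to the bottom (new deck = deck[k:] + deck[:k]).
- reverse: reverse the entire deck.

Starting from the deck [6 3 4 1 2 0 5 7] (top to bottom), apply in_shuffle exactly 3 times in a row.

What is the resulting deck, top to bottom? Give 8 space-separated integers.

After op 1 (in_shuffle): [2 6 0 3 5 4 7 1]
After op 2 (in_shuffle): [5 2 4 6 7 0 1 3]
After op 3 (in_shuffle): [7 5 0 2 1 4 3 6]

Answer: 7 5 0 2 1 4 3 6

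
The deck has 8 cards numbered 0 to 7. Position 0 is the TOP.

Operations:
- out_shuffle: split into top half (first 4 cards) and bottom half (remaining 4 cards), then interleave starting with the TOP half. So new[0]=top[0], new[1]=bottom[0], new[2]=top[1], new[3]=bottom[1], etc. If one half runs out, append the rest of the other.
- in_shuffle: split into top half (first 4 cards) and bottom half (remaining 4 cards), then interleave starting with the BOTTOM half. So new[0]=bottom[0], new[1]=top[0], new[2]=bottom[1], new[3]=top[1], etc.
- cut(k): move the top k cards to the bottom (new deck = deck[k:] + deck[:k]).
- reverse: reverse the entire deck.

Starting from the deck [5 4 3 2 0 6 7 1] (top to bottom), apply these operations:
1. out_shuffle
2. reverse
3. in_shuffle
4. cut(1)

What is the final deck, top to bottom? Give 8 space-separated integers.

After op 1 (out_shuffle): [5 0 4 6 3 7 2 1]
After op 2 (reverse): [1 2 7 3 6 4 0 5]
After op 3 (in_shuffle): [6 1 4 2 0 7 5 3]
After op 4 (cut(1)): [1 4 2 0 7 5 3 6]

Answer: 1 4 2 0 7 5 3 6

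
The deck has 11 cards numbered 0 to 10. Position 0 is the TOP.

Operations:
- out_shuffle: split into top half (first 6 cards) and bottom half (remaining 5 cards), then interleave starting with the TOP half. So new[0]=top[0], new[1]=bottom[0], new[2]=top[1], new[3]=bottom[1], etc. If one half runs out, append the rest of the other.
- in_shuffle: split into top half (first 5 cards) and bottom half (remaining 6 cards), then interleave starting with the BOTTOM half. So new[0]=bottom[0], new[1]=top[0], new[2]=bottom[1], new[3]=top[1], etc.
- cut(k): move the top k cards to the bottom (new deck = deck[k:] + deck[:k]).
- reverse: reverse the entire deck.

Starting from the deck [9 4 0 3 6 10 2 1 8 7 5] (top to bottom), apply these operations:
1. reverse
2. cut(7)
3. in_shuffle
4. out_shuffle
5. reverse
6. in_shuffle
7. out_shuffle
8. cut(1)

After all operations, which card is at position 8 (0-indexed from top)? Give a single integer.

Answer: 7

Derivation:
After op 1 (reverse): [5 7 8 1 2 10 6 3 0 4 9]
After op 2 (cut(7)): [3 0 4 9 5 7 8 1 2 10 6]
After op 3 (in_shuffle): [7 3 8 0 1 4 2 9 10 5 6]
After op 4 (out_shuffle): [7 2 3 9 8 10 0 5 1 6 4]
After op 5 (reverse): [4 6 1 5 0 10 8 9 3 2 7]
After op 6 (in_shuffle): [10 4 8 6 9 1 3 5 2 0 7]
After op 7 (out_shuffle): [10 3 4 5 8 2 6 0 9 7 1]
After op 8 (cut(1)): [3 4 5 8 2 6 0 9 7 1 10]
Position 8: card 7.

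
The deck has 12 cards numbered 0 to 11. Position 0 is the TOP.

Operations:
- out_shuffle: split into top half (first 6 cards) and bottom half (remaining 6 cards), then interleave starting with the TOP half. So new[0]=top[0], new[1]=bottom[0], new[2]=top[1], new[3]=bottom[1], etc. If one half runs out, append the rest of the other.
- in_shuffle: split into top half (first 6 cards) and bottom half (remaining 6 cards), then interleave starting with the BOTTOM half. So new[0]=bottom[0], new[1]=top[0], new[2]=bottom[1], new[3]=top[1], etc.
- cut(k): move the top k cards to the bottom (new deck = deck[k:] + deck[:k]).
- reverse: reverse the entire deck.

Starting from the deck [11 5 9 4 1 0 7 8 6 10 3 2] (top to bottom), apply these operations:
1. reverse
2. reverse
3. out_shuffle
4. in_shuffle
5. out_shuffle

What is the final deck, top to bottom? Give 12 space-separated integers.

Answer: 4 3 11 8 10 0 7 9 1 2 5 6

Derivation:
After op 1 (reverse): [2 3 10 6 8 7 0 1 4 9 5 11]
After op 2 (reverse): [11 5 9 4 1 0 7 8 6 10 3 2]
After op 3 (out_shuffle): [11 7 5 8 9 6 4 10 1 3 0 2]
After op 4 (in_shuffle): [4 11 10 7 1 5 3 8 0 9 2 6]
After op 5 (out_shuffle): [4 3 11 8 10 0 7 9 1 2 5 6]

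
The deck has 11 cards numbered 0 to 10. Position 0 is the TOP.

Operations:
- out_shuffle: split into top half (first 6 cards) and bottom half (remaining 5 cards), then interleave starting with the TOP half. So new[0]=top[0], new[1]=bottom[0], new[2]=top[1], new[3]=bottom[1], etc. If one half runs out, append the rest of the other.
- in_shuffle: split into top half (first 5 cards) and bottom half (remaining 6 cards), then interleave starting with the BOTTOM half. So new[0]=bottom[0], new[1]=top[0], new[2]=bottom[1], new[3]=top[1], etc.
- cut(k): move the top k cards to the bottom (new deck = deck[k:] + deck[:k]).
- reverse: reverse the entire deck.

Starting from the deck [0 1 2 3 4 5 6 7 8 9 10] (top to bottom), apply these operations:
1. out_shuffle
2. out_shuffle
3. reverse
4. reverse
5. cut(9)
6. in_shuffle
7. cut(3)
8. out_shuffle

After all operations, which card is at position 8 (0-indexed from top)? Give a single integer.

Answer: 3

Derivation:
After op 1 (out_shuffle): [0 6 1 7 2 8 3 9 4 10 5]
After op 2 (out_shuffle): [0 3 6 9 1 4 7 10 2 5 8]
After op 3 (reverse): [8 5 2 10 7 4 1 9 6 3 0]
After op 4 (reverse): [0 3 6 9 1 4 7 10 2 5 8]
After op 5 (cut(9)): [5 8 0 3 6 9 1 4 7 10 2]
After op 6 (in_shuffle): [9 5 1 8 4 0 7 3 10 6 2]
After op 7 (cut(3)): [8 4 0 7 3 10 6 2 9 5 1]
After op 8 (out_shuffle): [8 6 4 2 0 9 7 5 3 1 10]
Position 8: card 3.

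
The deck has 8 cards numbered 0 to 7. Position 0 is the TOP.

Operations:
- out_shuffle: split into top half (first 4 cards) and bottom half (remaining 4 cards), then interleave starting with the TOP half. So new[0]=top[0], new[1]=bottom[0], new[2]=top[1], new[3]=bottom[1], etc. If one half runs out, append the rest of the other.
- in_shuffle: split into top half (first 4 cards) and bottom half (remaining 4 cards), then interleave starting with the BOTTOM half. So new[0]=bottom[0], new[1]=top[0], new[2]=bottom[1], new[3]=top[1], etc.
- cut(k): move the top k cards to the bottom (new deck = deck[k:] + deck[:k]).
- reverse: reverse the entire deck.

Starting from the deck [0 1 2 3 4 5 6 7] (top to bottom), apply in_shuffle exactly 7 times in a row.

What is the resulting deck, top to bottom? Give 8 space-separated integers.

After op 1 (in_shuffle): [4 0 5 1 6 2 7 3]
After op 2 (in_shuffle): [6 4 2 0 7 5 3 1]
After op 3 (in_shuffle): [7 6 5 4 3 2 1 0]
After op 4 (in_shuffle): [3 7 2 6 1 5 0 4]
After op 5 (in_shuffle): [1 3 5 7 0 2 4 6]
After op 6 (in_shuffle): [0 1 2 3 4 5 6 7]
After op 7 (in_shuffle): [4 0 5 1 6 2 7 3]

Answer: 4 0 5 1 6 2 7 3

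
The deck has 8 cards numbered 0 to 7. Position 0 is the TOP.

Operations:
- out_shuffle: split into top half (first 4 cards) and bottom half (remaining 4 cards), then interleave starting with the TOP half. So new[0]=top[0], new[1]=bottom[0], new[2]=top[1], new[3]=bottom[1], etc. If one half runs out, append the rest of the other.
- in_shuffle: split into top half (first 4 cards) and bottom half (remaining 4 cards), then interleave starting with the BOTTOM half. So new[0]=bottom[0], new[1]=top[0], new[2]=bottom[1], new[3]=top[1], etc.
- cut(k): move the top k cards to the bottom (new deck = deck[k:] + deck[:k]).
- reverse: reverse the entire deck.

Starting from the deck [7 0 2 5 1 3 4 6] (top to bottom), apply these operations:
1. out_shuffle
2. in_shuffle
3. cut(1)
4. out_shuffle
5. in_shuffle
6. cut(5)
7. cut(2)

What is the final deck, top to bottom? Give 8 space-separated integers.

After op 1 (out_shuffle): [7 1 0 3 2 4 5 6]
After op 2 (in_shuffle): [2 7 4 1 5 0 6 3]
After op 3 (cut(1)): [7 4 1 5 0 6 3 2]
After op 4 (out_shuffle): [7 0 4 6 1 3 5 2]
After op 5 (in_shuffle): [1 7 3 0 5 4 2 6]
After op 6 (cut(5)): [4 2 6 1 7 3 0 5]
After op 7 (cut(2)): [6 1 7 3 0 5 4 2]

Answer: 6 1 7 3 0 5 4 2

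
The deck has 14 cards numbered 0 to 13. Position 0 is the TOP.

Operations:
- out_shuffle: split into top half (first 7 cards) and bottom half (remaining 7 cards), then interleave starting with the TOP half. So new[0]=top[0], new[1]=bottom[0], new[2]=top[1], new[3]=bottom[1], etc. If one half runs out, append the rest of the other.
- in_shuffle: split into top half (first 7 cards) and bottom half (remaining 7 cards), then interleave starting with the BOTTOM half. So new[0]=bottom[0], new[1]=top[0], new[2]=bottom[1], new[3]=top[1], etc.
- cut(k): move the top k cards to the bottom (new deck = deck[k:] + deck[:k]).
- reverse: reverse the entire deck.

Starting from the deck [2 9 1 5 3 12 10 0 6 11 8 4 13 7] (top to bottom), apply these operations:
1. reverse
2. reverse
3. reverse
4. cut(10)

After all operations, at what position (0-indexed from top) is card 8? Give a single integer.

Answer: 7

Derivation:
After op 1 (reverse): [7 13 4 8 11 6 0 10 12 3 5 1 9 2]
After op 2 (reverse): [2 9 1 5 3 12 10 0 6 11 8 4 13 7]
After op 3 (reverse): [7 13 4 8 11 6 0 10 12 3 5 1 9 2]
After op 4 (cut(10)): [5 1 9 2 7 13 4 8 11 6 0 10 12 3]
Card 8 is at position 7.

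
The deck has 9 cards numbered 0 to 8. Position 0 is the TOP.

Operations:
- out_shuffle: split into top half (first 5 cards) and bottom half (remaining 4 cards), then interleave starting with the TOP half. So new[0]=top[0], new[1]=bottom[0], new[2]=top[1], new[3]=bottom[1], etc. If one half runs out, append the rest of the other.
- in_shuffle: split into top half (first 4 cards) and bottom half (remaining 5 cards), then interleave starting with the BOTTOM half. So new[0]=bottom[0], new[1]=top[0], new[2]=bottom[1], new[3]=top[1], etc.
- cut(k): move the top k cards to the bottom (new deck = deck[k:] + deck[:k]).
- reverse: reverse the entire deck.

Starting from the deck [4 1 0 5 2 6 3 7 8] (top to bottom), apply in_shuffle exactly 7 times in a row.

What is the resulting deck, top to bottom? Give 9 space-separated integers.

Answer: 2 4 6 1 3 0 7 5 8

Derivation:
After op 1 (in_shuffle): [2 4 6 1 3 0 7 5 8]
After op 2 (in_shuffle): [3 2 0 4 7 6 5 1 8]
After op 3 (in_shuffle): [7 3 6 2 5 0 1 4 8]
After op 4 (in_shuffle): [5 7 0 3 1 6 4 2 8]
After op 5 (in_shuffle): [1 5 6 7 4 0 2 3 8]
After op 6 (in_shuffle): [4 1 0 5 2 6 3 7 8]
After op 7 (in_shuffle): [2 4 6 1 3 0 7 5 8]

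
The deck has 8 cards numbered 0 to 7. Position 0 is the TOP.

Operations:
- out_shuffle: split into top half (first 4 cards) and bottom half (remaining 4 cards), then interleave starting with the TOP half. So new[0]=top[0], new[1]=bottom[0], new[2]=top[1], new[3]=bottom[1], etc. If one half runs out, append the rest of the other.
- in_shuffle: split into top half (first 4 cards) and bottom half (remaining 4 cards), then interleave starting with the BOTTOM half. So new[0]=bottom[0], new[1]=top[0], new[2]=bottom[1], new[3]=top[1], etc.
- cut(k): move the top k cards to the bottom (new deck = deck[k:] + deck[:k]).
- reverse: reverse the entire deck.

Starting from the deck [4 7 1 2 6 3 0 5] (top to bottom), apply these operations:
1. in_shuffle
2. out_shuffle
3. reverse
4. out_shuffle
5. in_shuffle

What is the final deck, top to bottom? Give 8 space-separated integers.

Answer: 5 2 0 1 3 7 6 4

Derivation:
After op 1 (in_shuffle): [6 4 3 7 0 1 5 2]
After op 2 (out_shuffle): [6 0 4 1 3 5 7 2]
After op 3 (reverse): [2 7 5 3 1 4 0 6]
After op 4 (out_shuffle): [2 1 7 4 5 0 3 6]
After op 5 (in_shuffle): [5 2 0 1 3 7 6 4]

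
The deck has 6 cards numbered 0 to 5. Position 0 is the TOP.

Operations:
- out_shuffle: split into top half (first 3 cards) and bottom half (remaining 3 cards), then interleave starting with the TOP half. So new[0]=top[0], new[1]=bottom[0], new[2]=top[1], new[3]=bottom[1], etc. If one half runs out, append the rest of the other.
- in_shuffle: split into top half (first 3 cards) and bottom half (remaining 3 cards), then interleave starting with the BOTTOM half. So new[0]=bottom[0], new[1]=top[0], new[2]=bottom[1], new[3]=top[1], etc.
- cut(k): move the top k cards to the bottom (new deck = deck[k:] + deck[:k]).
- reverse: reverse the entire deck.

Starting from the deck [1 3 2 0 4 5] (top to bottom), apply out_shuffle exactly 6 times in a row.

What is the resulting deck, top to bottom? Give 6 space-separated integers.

After op 1 (out_shuffle): [1 0 3 4 2 5]
After op 2 (out_shuffle): [1 4 0 2 3 5]
After op 3 (out_shuffle): [1 2 4 3 0 5]
After op 4 (out_shuffle): [1 3 2 0 4 5]
After op 5 (out_shuffle): [1 0 3 4 2 5]
After op 6 (out_shuffle): [1 4 0 2 3 5]

Answer: 1 4 0 2 3 5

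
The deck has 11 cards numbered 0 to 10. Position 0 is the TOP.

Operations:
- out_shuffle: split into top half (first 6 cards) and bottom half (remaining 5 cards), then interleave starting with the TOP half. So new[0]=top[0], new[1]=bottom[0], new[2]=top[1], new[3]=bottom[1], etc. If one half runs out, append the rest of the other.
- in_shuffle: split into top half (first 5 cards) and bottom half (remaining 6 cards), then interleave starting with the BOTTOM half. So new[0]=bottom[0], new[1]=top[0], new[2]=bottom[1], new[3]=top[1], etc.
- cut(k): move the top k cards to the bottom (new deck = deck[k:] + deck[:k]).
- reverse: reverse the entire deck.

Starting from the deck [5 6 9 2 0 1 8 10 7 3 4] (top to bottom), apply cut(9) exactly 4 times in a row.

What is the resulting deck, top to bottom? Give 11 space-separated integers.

After op 1 (cut(9)): [3 4 5 6 9 2 0 1 8 10 7]
After op 2 (cut(9)): [10 7 3 4 5 6 9 2 0 1 8]
After op 3 (cut(9)): [1 8 10 7 3 4 5 6 9 2 0]
After op 4 (cut(9)): [2 0 1 8 10 7 3 4 5 6 9]

Answer: 2 0 1 8 10 7 3 4 5 6 9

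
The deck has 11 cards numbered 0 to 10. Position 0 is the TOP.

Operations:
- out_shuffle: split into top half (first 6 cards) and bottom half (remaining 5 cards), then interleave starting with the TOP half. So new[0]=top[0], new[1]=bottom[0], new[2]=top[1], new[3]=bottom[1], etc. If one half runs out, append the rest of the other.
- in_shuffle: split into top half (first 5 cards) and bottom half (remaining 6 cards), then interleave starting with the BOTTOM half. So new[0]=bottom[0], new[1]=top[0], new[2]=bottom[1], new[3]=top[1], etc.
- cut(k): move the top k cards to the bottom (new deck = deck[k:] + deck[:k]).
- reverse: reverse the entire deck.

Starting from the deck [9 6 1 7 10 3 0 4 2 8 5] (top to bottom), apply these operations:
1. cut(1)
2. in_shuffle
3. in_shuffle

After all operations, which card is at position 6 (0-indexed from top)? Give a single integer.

After op 1 (cut(1)): [6 1 7 10 3 0 4 2 8 5 9]
After op 2 (in_shuffle): [0 6 4 1 2 7 8 10 5 3 9]
After op 3 (in_shuffle): [7 0 8 6 10 4 5 1 3 2 9]
Position 6: card 5.

Answer: 5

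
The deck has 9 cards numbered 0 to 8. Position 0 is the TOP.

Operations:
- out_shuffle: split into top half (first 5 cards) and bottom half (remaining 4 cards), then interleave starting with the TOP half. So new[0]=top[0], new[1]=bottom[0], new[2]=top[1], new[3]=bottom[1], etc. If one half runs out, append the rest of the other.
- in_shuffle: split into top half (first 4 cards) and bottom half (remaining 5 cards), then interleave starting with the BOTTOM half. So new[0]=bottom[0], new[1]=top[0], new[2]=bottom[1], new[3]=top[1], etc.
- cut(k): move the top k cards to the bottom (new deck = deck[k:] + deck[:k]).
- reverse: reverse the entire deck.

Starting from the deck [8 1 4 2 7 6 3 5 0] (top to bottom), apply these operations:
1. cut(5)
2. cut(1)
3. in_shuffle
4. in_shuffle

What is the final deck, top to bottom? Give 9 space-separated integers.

After op 1 (cut(5)): [6 3 5 0 8 1 4 2 7]
After op 2 (cut(1)): [3 5 0 8 1 4 2 7 6]
After op 3 (in_shuffle): [1 3 4 5 2 0 7 8 6]
After op 4 (in_shuffle): [2 1 0 3 7 4 8 5 6]

Answer: 2 1 0 3 7 4 8 5 6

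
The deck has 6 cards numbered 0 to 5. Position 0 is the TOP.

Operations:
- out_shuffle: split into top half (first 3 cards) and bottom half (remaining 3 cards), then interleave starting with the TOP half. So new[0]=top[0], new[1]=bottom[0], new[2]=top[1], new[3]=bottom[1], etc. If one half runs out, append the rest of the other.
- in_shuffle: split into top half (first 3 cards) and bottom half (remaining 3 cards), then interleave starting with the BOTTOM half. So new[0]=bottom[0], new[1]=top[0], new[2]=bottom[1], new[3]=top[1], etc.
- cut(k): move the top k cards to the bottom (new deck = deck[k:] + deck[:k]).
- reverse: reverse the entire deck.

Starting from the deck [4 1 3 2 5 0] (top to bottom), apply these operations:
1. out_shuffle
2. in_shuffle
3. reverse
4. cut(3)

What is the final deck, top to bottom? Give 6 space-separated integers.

Answer: 3 4 5 1 0 2

Derivation:
After op 1 (out_shuffle): [4 2 1 5 3 0]
After op 2 (in_shuffle): [5 4 3 2 0 1]
After op 3 (reverse): [1 0 2 3 4 5]
After op 4 (cut(3)): [3 4 5 1 0 2]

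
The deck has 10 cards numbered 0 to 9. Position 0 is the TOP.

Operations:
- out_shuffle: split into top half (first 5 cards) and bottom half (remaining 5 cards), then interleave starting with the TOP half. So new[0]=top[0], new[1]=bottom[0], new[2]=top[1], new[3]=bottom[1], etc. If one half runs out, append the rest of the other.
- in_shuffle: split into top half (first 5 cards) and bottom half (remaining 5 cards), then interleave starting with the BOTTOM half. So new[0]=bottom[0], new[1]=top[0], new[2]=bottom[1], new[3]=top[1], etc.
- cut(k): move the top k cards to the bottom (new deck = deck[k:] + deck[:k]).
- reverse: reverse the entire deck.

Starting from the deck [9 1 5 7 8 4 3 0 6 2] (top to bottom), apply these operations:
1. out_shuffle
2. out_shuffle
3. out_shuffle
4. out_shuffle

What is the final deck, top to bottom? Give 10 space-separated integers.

After op 1 (out_shuffle): [9 4 1 3 5 0 7 6 8 2]
After op 2 (out_shuffle): [9 0 4 7 1 6 3 8 5 2]
After op 3 (out_shuffle): [9 6 0 3 4 8 7 5 1 2]
After op 4 (out_shuffle): [9 8 6 7 0 5 3 1 4 2]

Answer: 9 8 6 7 0 5 3 1 4 2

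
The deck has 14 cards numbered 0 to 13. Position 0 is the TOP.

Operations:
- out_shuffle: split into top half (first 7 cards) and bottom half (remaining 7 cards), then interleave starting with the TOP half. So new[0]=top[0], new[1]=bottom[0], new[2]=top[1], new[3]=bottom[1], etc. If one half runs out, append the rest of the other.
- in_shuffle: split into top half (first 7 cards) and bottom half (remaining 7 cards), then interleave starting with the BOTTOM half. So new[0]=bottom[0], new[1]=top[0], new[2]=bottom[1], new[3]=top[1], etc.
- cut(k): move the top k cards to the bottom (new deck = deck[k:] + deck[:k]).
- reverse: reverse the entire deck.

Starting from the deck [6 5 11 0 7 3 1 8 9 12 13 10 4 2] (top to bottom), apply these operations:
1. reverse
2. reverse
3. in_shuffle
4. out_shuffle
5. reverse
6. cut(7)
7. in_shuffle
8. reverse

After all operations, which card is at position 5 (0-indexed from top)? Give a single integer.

After op 1 (reverse): [2 4 10 13 12 9 8 1 3 7 0 11 5 6]
After op 2 (reverse): [6 5 11 0 7 3 1 8 9 12 13 10 4 2]
After op 3 (in_shuffle): [8 6 9 5 12 11 13 0 10 7 4 3 2 1]
After op 4 (out_shuffle): [8 0 6 10 9 7 5 4 12 3 11 2 13 1]
After op 5 (reverse): [1 13 2 11 3 12 4 5 7 9 10 6 0 8]
After op 6 (cut(7)): [5 7 9 10 6 0 8 1 13 2 11 3 12 4]
After op 7 (in_shuffle): [1 5 13 7 2 9 11 10 3 6 12 0 4 8]
After op 8 (reverse): [8 4 0 12 6 3 10 11 9 2 7 13 5 1]
Position 5: card 3.

Answer: 3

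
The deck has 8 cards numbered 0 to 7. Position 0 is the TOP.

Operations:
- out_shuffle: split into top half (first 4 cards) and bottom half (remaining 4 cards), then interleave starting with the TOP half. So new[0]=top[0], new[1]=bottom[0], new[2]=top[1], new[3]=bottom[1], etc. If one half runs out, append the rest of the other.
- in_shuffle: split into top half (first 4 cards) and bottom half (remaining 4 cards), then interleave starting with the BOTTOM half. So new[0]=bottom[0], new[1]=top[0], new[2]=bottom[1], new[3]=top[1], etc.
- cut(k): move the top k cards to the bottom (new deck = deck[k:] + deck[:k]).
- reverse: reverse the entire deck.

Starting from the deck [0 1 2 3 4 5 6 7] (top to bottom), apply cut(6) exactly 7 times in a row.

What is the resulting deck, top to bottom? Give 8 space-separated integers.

Answer: 2 3 4 5 6 7 0 1

Derivation:
After op 1 (cut(6)): [6 7 0 1 2 3 4 5]
After op 2 (cut(6)): [4 5 6 7 0 1 2 3]
After op 3 (cut(6)): [2 3 4 5 6 7 0 1]
After op 4 (cut(6)): [0 1 2 3 4 5 6 7]
After op 5 (cut(6)): [6 7 0 1 2 3 4 5]
After op 6 (cut(6)): [4 5 6 7 0 1 2 3]
After op 7 (cut(6)): [2 3 4 5 6 7 0 1]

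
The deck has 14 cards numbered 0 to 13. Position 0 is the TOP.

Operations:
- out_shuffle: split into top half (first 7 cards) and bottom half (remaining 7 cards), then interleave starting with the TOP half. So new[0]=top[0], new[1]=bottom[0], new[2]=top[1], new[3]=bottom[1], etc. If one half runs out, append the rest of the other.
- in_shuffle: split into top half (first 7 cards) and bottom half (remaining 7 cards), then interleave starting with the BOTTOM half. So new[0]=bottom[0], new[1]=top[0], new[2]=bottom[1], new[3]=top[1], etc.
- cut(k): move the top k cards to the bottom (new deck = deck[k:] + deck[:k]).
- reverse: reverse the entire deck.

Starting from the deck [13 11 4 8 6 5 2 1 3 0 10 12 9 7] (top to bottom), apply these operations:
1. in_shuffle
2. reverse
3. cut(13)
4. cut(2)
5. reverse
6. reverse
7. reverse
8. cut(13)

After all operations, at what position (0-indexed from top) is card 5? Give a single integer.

After op 1 (in_shuffle): [1 13 3 11 0 4 10 8 12 6 9 5 7 2]
After op 2 (reverse): [2 7 5 9 6 12 8 10 4 0 11 3 13 1]
After op 3 (cut(13)): [1 2 7 5 9 6 12 8 10 4 0 11 3 13]
After op 4 (cut(2)): [7 5 9 6 12 8 10 4 0 11 3 13 1 2]
After op 5 (reverse): [2 1 13 3 11 0 4 10 8 12 6 9 5 7]
After op 6 (reverse): [7 5 9 6 12 8 10 4 0 11 3 13 1 2]
After op 7 (reverse): [2 1 13 3 11 0 4 10 8 12 6 9 5 7]
After op 8 (cut(13)): [7 2 1 13 3 11 0 4 10 8 12 6 9 5]
Card 5 is at position 13.

Answer: 13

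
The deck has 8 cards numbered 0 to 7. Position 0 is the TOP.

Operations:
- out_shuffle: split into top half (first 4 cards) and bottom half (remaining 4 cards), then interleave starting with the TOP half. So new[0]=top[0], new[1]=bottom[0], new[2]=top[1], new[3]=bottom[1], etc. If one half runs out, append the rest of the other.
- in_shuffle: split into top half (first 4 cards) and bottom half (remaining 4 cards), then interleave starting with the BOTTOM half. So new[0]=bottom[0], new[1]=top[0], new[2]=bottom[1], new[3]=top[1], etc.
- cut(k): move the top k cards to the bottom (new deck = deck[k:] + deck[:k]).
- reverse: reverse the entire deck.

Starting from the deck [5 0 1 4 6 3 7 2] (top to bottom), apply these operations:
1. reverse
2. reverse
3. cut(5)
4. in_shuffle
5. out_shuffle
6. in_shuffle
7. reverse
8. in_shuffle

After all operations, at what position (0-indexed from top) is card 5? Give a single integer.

After op 1 (reverse): [2 7 3 6 4 1 0 5]
After op 2 (reverse): [5 0 1 4 6 3 7 2]
After op 3 (cut(5)): [3 7 2 5 0 1 4 6]
After op 4 (in_shuffle): [0 3 1 7 4 2 6 5]
After op 5 (out_shuffle): [0 4 3 2 1 6 7 5]
After op 6 (in_shuffle): [1 0 6 4 7 3 5 2]
After op 7 (reverse): [2 5 3 7 4 6 0 1]
After op 8 (in_shuffle): [4 2 6 5 0 3 1 7]
Card 5 is at position 3.

Answer: 3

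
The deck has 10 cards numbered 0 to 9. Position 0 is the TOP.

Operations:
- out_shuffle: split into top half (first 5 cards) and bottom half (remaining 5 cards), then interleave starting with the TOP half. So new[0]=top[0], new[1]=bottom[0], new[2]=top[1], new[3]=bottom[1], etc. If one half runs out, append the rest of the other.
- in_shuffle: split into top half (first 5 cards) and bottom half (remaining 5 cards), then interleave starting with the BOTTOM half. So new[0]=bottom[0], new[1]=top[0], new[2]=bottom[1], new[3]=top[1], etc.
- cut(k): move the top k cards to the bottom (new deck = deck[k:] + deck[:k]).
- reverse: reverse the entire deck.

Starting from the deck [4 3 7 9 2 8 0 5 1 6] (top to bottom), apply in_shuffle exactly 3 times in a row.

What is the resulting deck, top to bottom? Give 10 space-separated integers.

After op 1 (in_shuffle): [8 4 0 3 5 7 1 9 6 2]
After op 2 (in_shuffle): [7 8 1 4 9 0 6 3 2 5]
After op 3 (in_shuffle): [0 7 6 8 3 1 2 4 5 9]

Answer: 0 7 6 8 3 1 2 4 5 9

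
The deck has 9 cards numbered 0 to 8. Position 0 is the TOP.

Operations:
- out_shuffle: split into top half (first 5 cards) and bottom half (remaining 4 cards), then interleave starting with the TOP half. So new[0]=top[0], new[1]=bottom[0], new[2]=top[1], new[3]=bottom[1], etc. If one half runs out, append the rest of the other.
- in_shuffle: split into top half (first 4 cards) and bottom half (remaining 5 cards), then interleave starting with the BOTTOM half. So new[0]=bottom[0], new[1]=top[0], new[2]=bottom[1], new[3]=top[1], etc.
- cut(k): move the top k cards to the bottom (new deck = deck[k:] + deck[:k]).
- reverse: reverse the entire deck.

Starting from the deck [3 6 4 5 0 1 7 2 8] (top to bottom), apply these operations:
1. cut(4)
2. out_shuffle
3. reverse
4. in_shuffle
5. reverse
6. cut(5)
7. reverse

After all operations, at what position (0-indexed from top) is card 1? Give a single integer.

After op 1 (cut(4)): [0 1 7 2 8 3 6 4 5]
After op 2 (out_shuffle): [0 3 1 6 7 4 2 5 8]
After op 3 (reverse): [8 5 2 4 7 6 1 3 0]
After op 4 (in_shuffle): [7 8 6 5 1 2 3 4 0]
After op 5 (reverse): [0 4 3 2 1 5 6 8 7]
After op 6 (cut(5)): [5 6 8 7 0 4 3 2 1]
After op 7 (reverse): [1 2 3 4 0 7 8 6 5]
Card 1 is at position 0.

Answer: 0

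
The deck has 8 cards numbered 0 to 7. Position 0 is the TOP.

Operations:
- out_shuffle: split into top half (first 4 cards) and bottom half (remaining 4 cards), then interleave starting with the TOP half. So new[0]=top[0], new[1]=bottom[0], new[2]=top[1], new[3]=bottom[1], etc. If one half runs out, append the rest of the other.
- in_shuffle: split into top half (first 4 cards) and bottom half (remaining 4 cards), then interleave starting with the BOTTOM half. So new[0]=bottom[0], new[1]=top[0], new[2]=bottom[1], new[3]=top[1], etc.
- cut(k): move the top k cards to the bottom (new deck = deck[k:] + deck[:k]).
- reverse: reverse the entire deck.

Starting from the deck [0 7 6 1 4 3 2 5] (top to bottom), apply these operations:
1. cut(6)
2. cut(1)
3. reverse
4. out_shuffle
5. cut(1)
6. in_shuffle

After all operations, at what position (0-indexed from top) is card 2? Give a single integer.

Answer: 6

Derivation:
After op 1 (cut(6)): [2 5 0 7 6 1 4 3]
After op 2 (cut(1)): [5 0 7 6 1 4 3 2]
After op 3 (reverse): [2 3 4 1 6 7 0 5]
After op 4 (out_shuffle): [2 6 3 7 4 0 1 5]
After op 5 (cut(1)): [6 3 7 4 0 1 5 2]
After op 6 (in_shuffle): [0 6 1 3 5 7 2 4]
Card 2 is at position 6.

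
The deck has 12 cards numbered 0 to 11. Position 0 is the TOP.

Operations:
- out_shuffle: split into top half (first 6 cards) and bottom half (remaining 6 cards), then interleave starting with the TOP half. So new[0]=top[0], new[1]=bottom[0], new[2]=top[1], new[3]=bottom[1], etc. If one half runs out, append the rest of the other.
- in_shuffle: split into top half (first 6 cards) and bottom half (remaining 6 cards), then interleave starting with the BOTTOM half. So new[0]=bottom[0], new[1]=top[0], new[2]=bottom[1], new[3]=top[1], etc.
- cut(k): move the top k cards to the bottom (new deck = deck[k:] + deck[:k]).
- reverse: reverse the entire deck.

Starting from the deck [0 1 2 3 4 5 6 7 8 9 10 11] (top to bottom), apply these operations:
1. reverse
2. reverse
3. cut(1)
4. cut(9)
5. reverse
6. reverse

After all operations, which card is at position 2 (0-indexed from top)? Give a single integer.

After op 1 (reverse): [11 10 9 8 7 6 5 4 3 2 1 0]
After op 2 (reverse): [0 1 2 3 4 5 6 7 8 9 10 11]
After op 3 (cut(1)): [1 2 3 4 5 6 7 8 9 10 11 0]
After op 4 (cut(9)): [10 11 0 1 2 3 4 5 6 7 8 9]
After op 5 (reverse): [9 8 7 6 5 4 3 2 1 0 11 10]
After op 6 (reverse): [10 11 0 1 2 3 4 5 6 7 8 9]
Position 2: card 0.

Answer: 0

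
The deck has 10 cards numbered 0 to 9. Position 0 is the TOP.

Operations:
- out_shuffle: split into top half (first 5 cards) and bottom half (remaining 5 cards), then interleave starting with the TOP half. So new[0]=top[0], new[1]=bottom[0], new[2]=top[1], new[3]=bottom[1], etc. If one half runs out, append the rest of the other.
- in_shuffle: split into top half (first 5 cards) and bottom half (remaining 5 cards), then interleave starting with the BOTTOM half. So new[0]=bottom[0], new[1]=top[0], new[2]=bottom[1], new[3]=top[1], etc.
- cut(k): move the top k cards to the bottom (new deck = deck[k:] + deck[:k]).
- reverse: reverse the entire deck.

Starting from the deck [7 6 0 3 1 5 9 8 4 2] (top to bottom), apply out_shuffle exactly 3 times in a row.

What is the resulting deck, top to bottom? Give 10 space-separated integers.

After op 1 (out_shuffle): [7 5 6 9 0 8 3 4 1 2]
After op 2 (out_shuffle): [7 8 5 3 6 4 9 1 0 2]
After op 3 (out_shuffle): [7 4 8 9 5 1 3 0 6 2]

Answer: 7 4 8 9 5 1 3 0 6 2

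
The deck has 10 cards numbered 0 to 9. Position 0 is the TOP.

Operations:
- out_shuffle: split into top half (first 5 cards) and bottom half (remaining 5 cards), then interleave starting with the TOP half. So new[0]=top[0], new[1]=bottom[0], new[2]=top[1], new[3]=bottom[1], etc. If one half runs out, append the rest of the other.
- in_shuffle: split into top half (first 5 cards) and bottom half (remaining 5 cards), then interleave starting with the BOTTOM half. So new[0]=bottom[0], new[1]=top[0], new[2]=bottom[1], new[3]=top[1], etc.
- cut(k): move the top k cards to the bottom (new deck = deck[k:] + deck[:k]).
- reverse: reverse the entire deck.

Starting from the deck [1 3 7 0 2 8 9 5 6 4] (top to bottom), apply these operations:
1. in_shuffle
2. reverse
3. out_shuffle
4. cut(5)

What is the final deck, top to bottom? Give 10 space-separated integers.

After op 1 (in_shuffle): [8 1 9 3 5 7 6 0 4 2]
After op 2 (reverse): [2 4 0 6 7 5 3 9 1 8]
After op 3 (out_shuffle): [2 5 4 3 0 9 6 1 7 8]
After op 4 (cut(5)): [9 6 1 7 8 2 5 4 3 0]

Answer: 9 6 1 7 8 2 5 4 3 0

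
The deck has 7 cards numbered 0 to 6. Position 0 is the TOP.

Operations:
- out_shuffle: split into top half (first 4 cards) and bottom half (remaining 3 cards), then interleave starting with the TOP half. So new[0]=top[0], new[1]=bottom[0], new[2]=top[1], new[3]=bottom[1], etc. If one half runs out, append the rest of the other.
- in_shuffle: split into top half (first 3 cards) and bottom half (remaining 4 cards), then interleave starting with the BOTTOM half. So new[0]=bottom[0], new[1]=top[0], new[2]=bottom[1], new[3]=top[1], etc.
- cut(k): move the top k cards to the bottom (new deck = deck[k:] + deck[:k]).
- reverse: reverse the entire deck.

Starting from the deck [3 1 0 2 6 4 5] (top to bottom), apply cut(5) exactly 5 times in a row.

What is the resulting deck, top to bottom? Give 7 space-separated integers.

Answer: 6 4 5 3 1 0 2

Derivation:
After op 1 (cut(5)): [4 5 3 1 0 2 6]
After op 2 (cut(5)): [2 6 4 5 3 1 0]
After op 3 (cut(5)): [1 0 2 6 4 5 3]
After op 4 (cut(5)): [5 3 1 0 2 6 4]
After op 5 (cut(5)): [6 4 5 3 1 0 2]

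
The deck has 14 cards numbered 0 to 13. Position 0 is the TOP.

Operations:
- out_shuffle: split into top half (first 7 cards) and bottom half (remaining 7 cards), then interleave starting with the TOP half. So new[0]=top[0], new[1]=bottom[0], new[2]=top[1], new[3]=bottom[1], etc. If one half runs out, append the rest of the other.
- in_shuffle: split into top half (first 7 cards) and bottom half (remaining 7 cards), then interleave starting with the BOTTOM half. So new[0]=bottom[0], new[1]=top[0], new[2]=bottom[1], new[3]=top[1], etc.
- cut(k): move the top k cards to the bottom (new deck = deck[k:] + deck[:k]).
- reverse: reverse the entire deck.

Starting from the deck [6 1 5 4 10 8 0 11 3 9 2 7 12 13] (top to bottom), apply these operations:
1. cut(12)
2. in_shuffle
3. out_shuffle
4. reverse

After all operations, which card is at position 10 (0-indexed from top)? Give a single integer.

Answer: 9

Derivation:
After op 1 (cut(12)): [12 13 6 1 5 4 10 8 0 11 3 9 2 7]
After op 2 (in_shuffle): [8 12 0 13 11 6 3 1 9 5 2 4 7 10]
After op 3 (out_shuffle): [8 1 12 9 0 5 13 2 11 4 6 7 3 10]
After op 4 (reverse): [10 3 7 6 4 11 2 13 5 0 9 12 1 8]
Position 10: card 9.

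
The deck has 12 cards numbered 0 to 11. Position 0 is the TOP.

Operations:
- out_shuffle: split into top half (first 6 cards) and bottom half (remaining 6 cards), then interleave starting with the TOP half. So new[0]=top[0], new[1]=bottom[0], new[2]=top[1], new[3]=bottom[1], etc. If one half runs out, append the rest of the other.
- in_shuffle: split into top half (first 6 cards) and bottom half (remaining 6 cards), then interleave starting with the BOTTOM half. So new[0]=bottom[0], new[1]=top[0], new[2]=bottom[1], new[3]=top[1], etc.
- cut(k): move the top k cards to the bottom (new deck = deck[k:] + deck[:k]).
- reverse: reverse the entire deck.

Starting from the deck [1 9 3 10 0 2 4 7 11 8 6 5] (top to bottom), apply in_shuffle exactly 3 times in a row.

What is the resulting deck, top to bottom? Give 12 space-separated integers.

Answer: 0 8 9 4 5 10 11 1 2 6 3 7

Derivation:
After op 1 (in_shuffle): [4 1 7 9 11 3 8 10 6 0 5 2]
After op 2 (in_shuffle): [8 4 10 1 6 7 0 9 5 11 2 3]
After op 3 (in_shuffle): [0 8 9 4 5 10 11 1 2 6 3 7]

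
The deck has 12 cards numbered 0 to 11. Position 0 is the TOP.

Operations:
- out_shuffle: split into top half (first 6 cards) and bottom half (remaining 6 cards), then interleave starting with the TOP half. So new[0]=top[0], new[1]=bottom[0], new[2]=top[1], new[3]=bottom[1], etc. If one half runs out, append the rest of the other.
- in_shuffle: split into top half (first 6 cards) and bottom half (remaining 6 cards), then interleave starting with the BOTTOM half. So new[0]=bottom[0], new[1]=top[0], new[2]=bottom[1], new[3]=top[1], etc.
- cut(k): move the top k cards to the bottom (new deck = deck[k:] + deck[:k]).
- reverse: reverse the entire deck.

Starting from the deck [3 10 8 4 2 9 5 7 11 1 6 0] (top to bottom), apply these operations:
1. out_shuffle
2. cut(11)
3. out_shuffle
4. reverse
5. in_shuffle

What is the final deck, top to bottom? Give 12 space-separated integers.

Answer: 1 9 5 8 4 6 3 7 11 2 0 10

Derivation:
After op 1 (out_shuffle): [3 5 10 7 8 11 4 1 2 6 9 0]
After op 2 (cut(11)): [0 3 5 10 7 8 11 4 1 2 6 9]
After op 3 (out_shuffle): [0 11 3 4 5 1 10 2 7 6 8 9]
After op 4 (reverse): [9 8 6 7 2 10 1 5 4 3 11 0]
After op 5 (in_shuffle): [1 9 5 8 4 6 3 7 11 2 0 10]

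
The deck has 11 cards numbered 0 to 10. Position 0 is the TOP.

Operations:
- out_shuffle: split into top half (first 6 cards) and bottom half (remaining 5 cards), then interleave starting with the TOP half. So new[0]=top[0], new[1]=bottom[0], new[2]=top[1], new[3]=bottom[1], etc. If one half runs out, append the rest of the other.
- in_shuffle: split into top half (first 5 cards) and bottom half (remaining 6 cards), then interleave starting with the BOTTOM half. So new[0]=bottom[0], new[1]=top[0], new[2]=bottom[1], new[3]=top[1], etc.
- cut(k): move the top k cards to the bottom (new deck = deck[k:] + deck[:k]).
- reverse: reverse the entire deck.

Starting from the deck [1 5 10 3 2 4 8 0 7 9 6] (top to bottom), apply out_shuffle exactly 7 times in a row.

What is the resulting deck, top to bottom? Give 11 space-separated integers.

After op 1 (out_shuffle): [1 8 5 0 10 7 3 9 2 6 4]
After op 2 (out_shuffle): [1 3 8 9 5 2 0 6 10 4 7]
After op 3 (out_shuffle): [1 0 3 6 8 10 9 4 5 7 2]
After op 4 (out_shuffle): [1 9 0 4 3 5 6 7 8 2 10]
After op 5 (out_shuffle): [1 6 9 7 0 8 4 2 3 10 5]
After op 6 (out_shuffle): [1 4 6 2 9 3 7 10 0 5 8]
After op 7 (out_shuffle): [1 7 4 10 6 0 2 5 9 8 3]

Answer: 1 7 4 10 6 0 2 5 9 8 3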